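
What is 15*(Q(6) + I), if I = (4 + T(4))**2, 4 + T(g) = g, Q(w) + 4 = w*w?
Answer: 720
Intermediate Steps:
Q(w) = -4 + w**2 (Q(w) = -4 + w*w = -4 + w**2)
T(g) = -4 + g
I = 16 (I = (4 + (-4 + 4))**2 = (4 + 0)**2 = 4**2 = 16)
15*(Q(6) + I) = 15*((-4 + 6**2) + 16) = 15*((-4 + 36) + 16) = 15*(32 + 16) = 15*48 = 720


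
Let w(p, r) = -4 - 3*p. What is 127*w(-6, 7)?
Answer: 1778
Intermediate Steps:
127*w(-6, 7) = 127*(-4 - 3*(-6)) = 127*(-4 + 18) = 127*14 = 1778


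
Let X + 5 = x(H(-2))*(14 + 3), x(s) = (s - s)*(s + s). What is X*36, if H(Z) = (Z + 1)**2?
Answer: -180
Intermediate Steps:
H(Z) = (1 + Z)**2
x(s) = 0 (x(s) = 0*(2*s) = 0)
X = -5 (X = -5 + 0*(14 + 3) = -5 + 0*17 = -5 + 0 = -5)
X*36 = -5*36 = -180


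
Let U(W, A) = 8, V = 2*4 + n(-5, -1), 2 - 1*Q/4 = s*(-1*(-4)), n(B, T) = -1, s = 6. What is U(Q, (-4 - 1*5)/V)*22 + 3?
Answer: 179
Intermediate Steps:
Q = -88 (Q = 8 - 24*(-1*(-4)) = 8 - 24*4 = 8 - 4*24 = 8 - 96 = -88)
V = 7 (V = 2*4 - 1 = 8 - 1 = 7)
U(Q, (-4 - 1*5)/V)*22 + 3 = 8*22 + 3 = 176 + 3 = 179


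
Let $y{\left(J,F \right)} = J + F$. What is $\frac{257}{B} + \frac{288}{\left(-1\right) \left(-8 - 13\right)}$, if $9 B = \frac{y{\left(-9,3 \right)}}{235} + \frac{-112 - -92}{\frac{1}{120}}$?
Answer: $\frac{16779897}{1316014} \approx 12.751$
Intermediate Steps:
$y{\left(J,F \right)} = F + J$
$B = - \frac{188002}{705}$ ($B = \frac{\frac{3 - 9}{235} + \frac{-112 - -92}{\frac{1}{120}}}{9} = \frac{\left(-6\right) \frac{1}{235} + \left(-112 + 92\right) \frac{1}{\frac{1}{120}}}{9} = \frac{- \frac{6}{235} - 2400}{9} = \frac{1}{9} \left(- \frac{564006}{235}\right) = - \frac{188002}{705} \approx -266.67$)
$\frac{257}{B} + \frac{288}{\left(-1\right) \left(-8 - 13\right)} = \frac{257}{- \frac{188002}{705}} + \frac{288}{\left(-1\right) \left(-8 - 13\right)} = 257 \left(- \frac{705}{188002}\right) + \frac{288}{\left(-1\right) \left(-8 - 13\right)} = - \frac{181185}{188002} + \frac{288}{\left(-1\right) \left(-21\right)} = - \frac{181185}{188002} + \frac{288}{21} = - \frac{181185}{188002} + 288 \cdot \frac{1}{21} = - \frac{181185}{188002} + \frac{96}{7} = \frac{16779897}{1316014}$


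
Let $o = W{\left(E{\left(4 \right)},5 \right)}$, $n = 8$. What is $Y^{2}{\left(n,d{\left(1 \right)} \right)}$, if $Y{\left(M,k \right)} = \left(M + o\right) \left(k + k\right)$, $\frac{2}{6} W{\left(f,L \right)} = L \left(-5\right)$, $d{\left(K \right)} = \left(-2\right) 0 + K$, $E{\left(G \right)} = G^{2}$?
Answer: $17956$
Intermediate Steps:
$d{\left(K \right)} = K$ ($d{\left(K \right)} = 0 + K = K$)
$W{\left(f,L \right)} = - 15 L$ ($W{\left(f,L \right)} = 3 L \left(-5\right) = 3 \left(- 5 L\right) = - 15 L$)
$o = -75$ ($o = \left(-15\right) 5 = -75$)
$Y{\left(M,k \right)} = 2 k \left(-75 + M\right)$ ($Y{\left(M,k \right)} = \left(M - 75\right) \left(k + k\right) = \left(-75 + M\right) 2 k = 2 k \left(-75 + M\right)$)
$Y^{2}{\left(n,d{\left(1 \right)} \right)} = \left(2 \cdot 1 \left(-75 + 8\right)\right)^{2} = \left(2 \cdot 1 \left(-67\right)\right)^{2} = \left(-134\right)^{2} = 17956$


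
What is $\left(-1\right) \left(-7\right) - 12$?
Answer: $-5$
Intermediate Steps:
$\left(-1\right) \left(-7\right) - 12 = 7 - 12 = -5$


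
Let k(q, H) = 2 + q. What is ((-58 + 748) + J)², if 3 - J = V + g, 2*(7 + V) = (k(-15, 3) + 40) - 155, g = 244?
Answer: 270400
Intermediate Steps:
V = -71 (V = -7 + (((2 - 15) + 40) - 155)/2 = -7 + ((-13 + 40) - 155)/2 = -7 + (27 - 155)/2 = -7 + (½)*(-128) = -7 - 64 = -71)
J = -170 (J = 3 - (-71 + 244) = 3 - 1*173 = 3 - 173 = -170)
((-58 + 748) + J)² = ((-58 + 748) - 170)² = (690 - 170)² = 520² = 270400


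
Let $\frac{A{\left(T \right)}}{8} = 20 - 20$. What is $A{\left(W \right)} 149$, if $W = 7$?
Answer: $0$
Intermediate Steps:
$A{\left(T \right)} = 0$ ($A{\left(T \right)} = 8 \left(20 - 20\right) = 8 \cdot 0 = 0$)
$A{\left(W \right)} 149 = 0 \cdot 149 = 0$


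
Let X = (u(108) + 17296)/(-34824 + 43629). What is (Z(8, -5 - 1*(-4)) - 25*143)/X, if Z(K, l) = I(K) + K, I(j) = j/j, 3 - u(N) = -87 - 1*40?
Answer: -15699315/8713 ≈ -1801.8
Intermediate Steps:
u(N) = 130 (u(N) = 3 - (-87 - 1*40) = 3 - (-87 - 40) = 3 - 1*(-127) = 3 + 127 = 130)
I(j) = 1
Z(K, l) = 1 + K
X = 17426/8805 (X = (130 + 17296)/(-34824 + 43629) = 17426/8805 ≈ 1.9791)
(Z(8, -5 - 1*(-4)) - 25*143)/X = ((1 + 8) - 25*143)/(17426/8805) = (9 - 3575)*(8805/17426) = -3566*8805/17426 = -15699315/8713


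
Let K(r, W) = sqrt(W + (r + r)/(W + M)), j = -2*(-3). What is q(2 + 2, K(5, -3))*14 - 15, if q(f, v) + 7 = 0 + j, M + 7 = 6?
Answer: -29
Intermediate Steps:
M = -1 (M = -7 + 6 = -1)
j = 6
K(r, W) = sqrt(W + 2*r/(-1 + W)) (K(r, W) = sqrt(W + (r + r)/(W - 1)) = sqrt(W + (2*r)/(-1 + W)) = sqrt(W + 2*r/(-1 + W)))
q(f, v) = -1 (q(f, v) = -7 + (0 + 6) = -7 + 6 = -1)
q(2 + 2, K(5, -3))*14 - 15 = -1*14 - 15 = -14 - 15 = -29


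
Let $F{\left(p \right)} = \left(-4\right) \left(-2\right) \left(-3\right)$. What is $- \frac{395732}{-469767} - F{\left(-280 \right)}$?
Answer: $\frac{11670140}{469767} \approx 24.842$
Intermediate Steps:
$F{\left(p \right)} = -24$ ($F{\left(p \right)} = 8 \left(-3\right) = -24$)
$- \frac{395732}{-469767} - F{\left(-280 \right)} = - \frac{395732}{-469767} - -24 = \left(-395732\right) \left(- \frac{1}{469767}\right) + 24 = \frac{395732}{469767} + 24 = \frac{11670140}{469767}$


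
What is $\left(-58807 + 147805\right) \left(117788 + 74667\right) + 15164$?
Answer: $17128125254$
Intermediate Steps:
$\left(-58807 + 147805\right) \left(117788 + 74667\right) + 15164 = 88998 \cdot 192455 + 15164 = 17128110090 + 15164 = 17128125254$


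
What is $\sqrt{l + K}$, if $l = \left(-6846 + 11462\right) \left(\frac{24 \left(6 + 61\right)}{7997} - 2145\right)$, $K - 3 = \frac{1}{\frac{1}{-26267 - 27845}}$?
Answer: $\frac{i \sqrt{636610327050445}}{7997} \approx 3155.1 i$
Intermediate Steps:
$K = -54109$ ($K = 3 + \frac{1}{\frac{1}{-26267 - 27845}} = 3 + \frac{1}{\frac{1}{-54112}} = 3 + \frac{1}{- \frac{1}{54112}} = 3 - 54112 = -54109$)
$l = - \frac{79173433512}{7997}$ ($l = 4616 \left(24 \cdot 67 \cdot \frac{1}{7997} - 2145\right) = 4616 \left(1608 \cdot \frac{1}{7997} - 2145\right) = 4616 \left(\frac{1608}{7997} - 2145\right) = 4616 \left(- \frac{17151957}{7997}\right) = - \frac{79173433512}{7997} \approx -9.9004 \cdot 10^{6}$)
$\sqrt{l + K} = \sqrt{- \frac{79173433512}{7997} - 54109} = \sqrt{- \frac{79606143185}{7997}} = \frac{i \sqrt{636610327050445}}{7997}$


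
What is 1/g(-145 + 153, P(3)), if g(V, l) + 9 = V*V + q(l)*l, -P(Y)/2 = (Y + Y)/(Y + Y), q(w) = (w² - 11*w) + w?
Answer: ⅐ ≈ 0.14286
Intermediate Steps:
q(w) = w² - 10*w
P(Y) = -2 (P(Y) = -2*(Y + Y)/(Y + Y) = -2*2*Y/(2*Y) = -2*2*Y*1/(2*Y) = -2*1 = -2)
g(V, l) = -9 + V² + l²*(-10 + l) (g(V, l) = -9 + (V*V + (l*(-10 + l))*l) = -9 + (V² + l²*(-10 + l)) = -9 + V² + l²*(-10 + l))
1/g(-145 + 153, P(3)) = 1/(-9 + (-145 + 153)² + (-2)²*(-10 - 2)) = 1/(-9 + 8² + 4*(-12)) = 1/(-9 + 64 - 48) = 1/7 = ⅐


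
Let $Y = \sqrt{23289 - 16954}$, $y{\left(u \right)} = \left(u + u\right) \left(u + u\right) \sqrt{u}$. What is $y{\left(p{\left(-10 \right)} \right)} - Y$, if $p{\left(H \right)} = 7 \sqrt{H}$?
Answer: $- \sqrt{6335} - 1960 \sqrt[4]{-10} \sqrt{7} \approx -6600.2 - 6520.6 i$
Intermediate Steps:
$y{\left(u \right)} = 4 u^{\frac{5}{2}}$ ($y{\left(u \right)} = 2 u 2 u \sqrt{u} = 4 u^{2} \sqrt{u} = 4 u^{\frac{5}{2}}$)
$Y = \sqrt{6335} \approx 79.593$
$y{\left(p{\left(-10 \right)} \right)} - Y = 4 \left(7 \sqrt{-10}\right)^{\frac{5}{2}} - \sqrt{6335} = 4 \left(7 i \sqrt{10}\right)^{\frac{5}{2}} - \sqrt{6335} = 4 \cdot 490 \sqrt{7} \sqrt[4]{10} \left(- \sqrt{i}\right) - \sqrt{6335} = - 1960 \sqrt{7} \sqrt[4]{10} \sqrt{i} - \sqrt{6335} = - \sqrt{6335} - 1960 \sqrt{7} \sqrt[4]{10} \sqrt{i}$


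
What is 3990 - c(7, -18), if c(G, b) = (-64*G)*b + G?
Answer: -4081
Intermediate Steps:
c(G, b) = G - 64*G*b (c(G, b) = -64*G*b + G = G - 64*G*b)
3990 - c(7, -18) = 3990 - 7*(1 - 64*(-18)) = 3990 - 7*(1 + 1152) = 3990 - 7*1153 = 3990 - 1*8071 = 3990 - 8071 = -4081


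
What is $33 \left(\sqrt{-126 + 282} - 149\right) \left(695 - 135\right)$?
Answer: $-2753520 + 36960 \sqrt{39} \approx -2.5227 \cdot 10^{6}$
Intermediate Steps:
$33 \left(\sqrt{-126 + 282} - 149\right) \left(695 - 135\right) = 33 \left(\sqrt{156} - 149\right) 560 = 33 \left(2 \sqrt{39} - 149\right) 560 = 33 \left(-149 + 2 \sqrt{39}\right) 560 = 33 \left(-83440 + 1120 \sqrt{39}\right) = -2753520 + 36960 \sqrt{39}$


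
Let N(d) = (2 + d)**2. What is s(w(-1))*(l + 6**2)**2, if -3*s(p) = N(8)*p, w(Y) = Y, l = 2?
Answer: 144400/3 ≈ 48133.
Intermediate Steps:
s(p) = -100*p/3 (s(p) = -(2 + 8)**2*p/3 = -10**2*p/3 = -100*p/3)
s(w(-1))*(l + 6**2)**2 = (-100/3*(-1))*(2 + 6**2)**2 = 100*(2 + 36)**2/3 = (100/3)*38**2 = (100/3)*1444 = 144400/3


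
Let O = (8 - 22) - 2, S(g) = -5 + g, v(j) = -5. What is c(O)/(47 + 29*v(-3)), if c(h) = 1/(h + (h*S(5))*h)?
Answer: 1/1568 ≈ 0.00063775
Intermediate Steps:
O = -16 (O = -14 - 2 = -16)
c(h) = 1/h (c(h) = 1/(h + (h*(-5 + 5))*h) = 1/(h + (h*0)*h) = 1/(h + 0*h) = 1/(h + 0) = 1/h)
c(O)/(47 + 29*v(-3)) = 1/((-16)*(47 + 29*(-5))) = -1/(16*(47 - 145)) = -1/16/(-98) = -1/16*(-1/98) = 1/1568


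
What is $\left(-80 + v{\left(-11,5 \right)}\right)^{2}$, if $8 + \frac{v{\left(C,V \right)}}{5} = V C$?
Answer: $156025$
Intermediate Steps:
$v{\left(C,V \right)} = -40 + 5 C V$ ($v{\left(C,V \right)} = -40 + 5 V C = -40 + 5 C V$)
$\left(-80 + v{\left(-11,5 \right)}\right)^{2} = \left(-80 + \left(-40 + 5 \left(-11\right) 5\right)\right)^{2} = \left(-80 - 315\right)^{2} = \left(-395\right)^{2} = 156025$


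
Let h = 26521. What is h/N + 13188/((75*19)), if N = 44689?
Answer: 209050319/21227275 ≈ 9.8482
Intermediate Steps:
h/N + 13188/((75*19)) = 26521/44689 + 13188/((75*19)) = 26521*(1/44689) + 13188/1425 = 26521/44689 + 13188*(1/1425) = 26521/44689 + 4396/475 = 209050319/21227275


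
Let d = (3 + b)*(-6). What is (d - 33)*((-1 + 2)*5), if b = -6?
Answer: -75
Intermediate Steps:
d = 18 (d = (3 - 6)*(-6) = -3*(-6) = 18)
(d - 33)*((-1 + 2)*5) = (18 - 33)*((-1 + 2)*5) = -15*5 = -75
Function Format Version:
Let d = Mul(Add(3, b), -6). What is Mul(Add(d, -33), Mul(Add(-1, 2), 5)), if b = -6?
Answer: -75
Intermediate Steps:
d = 18 (d = Mul(Add(3, -6), -6) = Mul(-3, -6) = 18)
Mul(Add(d, -33), Mul(Add(-1, 2), 5)) = Mul(Add(18, -33), Mul(Add(-1, 2), 5)) = Mul(-15, Mul(1, 5)) = Mul(-15, 5) = -75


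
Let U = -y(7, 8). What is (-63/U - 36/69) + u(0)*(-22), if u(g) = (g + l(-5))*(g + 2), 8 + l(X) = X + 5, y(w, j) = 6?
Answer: 16651/46 ≈ 361.98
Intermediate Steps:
l(X) = -3 + X (l(X) = -8 + (X + 5) = -8 + (5 + X) = -3 + X)
U = -6 (U = -1*6 = -6)
u(g) = (-8 + g)*(2 + g) (u(g) = (g + (-3 - 5))*(g + 2) = (g - 8)*(2 + g) = (-8 + g)*(2 + g))
(-63/U - 36/69) + u(0)*(-22) = (-63/(-6) - 36/69) + (-16 + 0**2 - 6*0)*(-22) = (-63*(-1/6) - 36*1/69) + (-16 + 0 + 0)*(-22) = (21/2 - 12/23) - 16*(-22) = 459/46 + 352 = 16651/46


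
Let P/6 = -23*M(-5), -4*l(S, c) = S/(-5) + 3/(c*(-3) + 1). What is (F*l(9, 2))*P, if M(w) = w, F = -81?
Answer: -33534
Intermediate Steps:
l(S, c) = -3/(4*(1 - 3*c)) + S/20 (l(S, c) = -(S/(-5) + 3/(c*(-3) + 1))/4 = -(S*(-1/5) + 3/(-3*c + 1))/4 = -(-S/5 + 3/(1 - 3*c))/4 = -(3/(1 - 3*c) - S/5)/4 = -3/(4*(1 - 3*c)) + S/20)
P = 690 (P = 6*(-23*(-5)) = 6*115 = 690)
(F*l(9, 2))*P = -81*(15 - 1*9 + 3*9*2)/(20*(-1 + 3*2))*690 = -81*(15 - 9 + 54)/(20*(-1 + 6))*690 = -81*60/(20*5)*690 = -81*3/5*690 = -243/5*690 = -33534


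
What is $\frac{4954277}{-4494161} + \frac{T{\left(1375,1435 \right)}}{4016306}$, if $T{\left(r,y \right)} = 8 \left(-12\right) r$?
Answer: $- \frac{1463651549483}{1289280413519} \approx -1.1352$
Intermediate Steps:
$T{\left(r,y \right)} = - 96 r$
$\frac{4954277}{-4494161} + \frac{T{\left(1375,1435 \right)}}{4016306} = \frac{4954277}{-4494161} + \frac{\left(-96\right) 1375}{4016306} = 4954277 \left(- \frac{1}{4494161}\right) - \frac{66000}{2008153} = - \frac{4954277}{4494161} - \frac{66000}{2008153} = - \frac{1463651549483}{1289280413519}$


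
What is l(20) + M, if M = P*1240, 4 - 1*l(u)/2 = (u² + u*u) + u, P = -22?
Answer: -28912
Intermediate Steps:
l(u) = 8 - 4*u² - 2*u (l(u) = 8 - 2*((u² + u*u) + u) = 8 - 2*((u² + u²) + u) = 8 - 2*(2*u² + u) = 8 - 2*(u + 2*u²) = 8 + (-4*u² - 2*u) = 8 - 4*u² - 2*u)
M = -27280 (M = -22*1240 = -27280)
l(20) + M = (8 - 4*20² - 2*20) - 27280 = (8 - 4*400 - 40) - 27280 = (8 - 1600 - 40) - 27280 = -1632 - 27280 = -28912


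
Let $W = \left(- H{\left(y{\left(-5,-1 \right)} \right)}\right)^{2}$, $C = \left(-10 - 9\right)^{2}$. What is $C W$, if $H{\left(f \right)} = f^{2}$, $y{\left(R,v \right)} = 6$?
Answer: $467856$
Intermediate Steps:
$C = 361$ ($C = \left(-19\right)^{2} = 361$)
$W = 1296$ ($W = \left(- 6^{2}\right)^{2} = \left(\left(-1\right) 36\right)^{2} = \left(-36\right)^{2} = 1296$)
$C W = 361 \cdot 1296 = 467856$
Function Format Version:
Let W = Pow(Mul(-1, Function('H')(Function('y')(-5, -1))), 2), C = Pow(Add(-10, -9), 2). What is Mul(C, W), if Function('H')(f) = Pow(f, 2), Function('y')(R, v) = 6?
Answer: 467856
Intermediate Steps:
C = 361 (C = Pow(-19, 2) = 361)
W = 1296 (W = Pow(Mul(-1, Pow(6, 2)), 2) = Pow(Mul(-1, 36), 2) = Pow(-36, 2) = 1296)
Mul(C, W) = Mul(361, 1296) = 467856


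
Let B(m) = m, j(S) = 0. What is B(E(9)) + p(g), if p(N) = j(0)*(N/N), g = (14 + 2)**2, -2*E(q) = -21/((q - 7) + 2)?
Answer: 21/8 ≈ 2.6250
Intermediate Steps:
E(q) = 21/(2*(-5 + q)) (E(q) = -(-21)/(2*((q - 7) + 2)) = -(-21)/(2*((-7 + q) + 2)) = -(-21)/(2*(-5 + q)) = 21/(2*(-5 + q)))
g = 256 (g = 16**2 = 256)
p(N) = 0 (p(N) = 0*(N/N) = 0*1 = 0)
B(E(9)) + p(g) = 21/(2*(-5 + 9)) + 0 = (21/2)/4 + 0 = (21/2)*(1/4) + 0 = 21/8 + 0 = 21/8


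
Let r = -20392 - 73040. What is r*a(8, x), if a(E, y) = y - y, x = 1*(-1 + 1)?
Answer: 0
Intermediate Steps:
x = 0 (x = 1*0 = 0)
a(E, y) = 0
r = -93432
r*a(8, x) = -93432*0 = 0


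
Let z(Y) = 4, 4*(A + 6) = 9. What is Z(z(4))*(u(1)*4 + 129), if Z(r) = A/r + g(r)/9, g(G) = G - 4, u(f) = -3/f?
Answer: -1755/16 ≈ -109.69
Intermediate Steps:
A = -15/4 (A = -6 + (¼)*9 = -6 + 9/4 = -15/4 ≈ -3.7500)
g(G) = -4 + G
Z(r) = -4/9 - 15/(4*r) + r/9 (Z(r) = -15/(4*r) + (-4 + r)/9 = -15/(4*r) + (-4 + r)*(⅑) = -15/(4*r) + (-4/9 + r/9) = -4/9 - 15/(4*r) + r/9)
Z(z(4))*(u(1)*4 + 129) = ((1/36)*(-135 + 4*4*(-4 + 4))/4)*(-3/1*4 + 129) = ((1/36)*(¼)*(-135 + 4*4*0))*(-3*1*4 + 129) = ((1/36)*(¼)*(-135 + 0))*(-3*4 + 129) = ((1/36)*(¼)*(-135))*(-12 + 129) = -15/16*117 = -1755/16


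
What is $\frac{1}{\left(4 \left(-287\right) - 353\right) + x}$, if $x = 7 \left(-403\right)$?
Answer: $- \frac{1}{4322} \approx -0.00023137$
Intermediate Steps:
$x = -2821$
$\frac{1}{\left(4 \left(-287\right) - 353\right) + x} = \frac{1}{\left(4 \left(-287\right) - 353\right) - 2821} = \frac{1}{\left(-1148 - 353\right) - 2821} = \frac{1}{-1501 - 2821} = \frac{1}{-4322} = - \frac{1}{4322}$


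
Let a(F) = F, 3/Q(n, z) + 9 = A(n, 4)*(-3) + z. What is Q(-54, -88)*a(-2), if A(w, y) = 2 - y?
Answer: 6/91 ≈ 0.065934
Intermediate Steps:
Q(n, z) = 3/(-3 + z) (Q(n, z) = 3/(-9 + ((2 - 1*4)*(-3) + z)) = 3/(-9 + ((2 - 4)*(-3) + z)) = 3/(-9 + (-2*(-3) + z)) = 3/(-9 + (6 + z)) = 3/(-3 + z))
Q(-54, -88)*a(-2) = (3/(-3 - 88))*(-2) = (3/(-91))*(-2) = (3*(-1/91))*(-2) = -3/91*(-2) = 6/91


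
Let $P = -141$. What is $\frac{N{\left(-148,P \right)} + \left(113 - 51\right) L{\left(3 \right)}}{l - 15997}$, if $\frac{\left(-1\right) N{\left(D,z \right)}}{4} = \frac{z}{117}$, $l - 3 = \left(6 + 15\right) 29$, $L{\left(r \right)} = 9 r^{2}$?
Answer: $- \frac{196046}{600015} \approx -0.32674$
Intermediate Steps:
$l = 612$ ($l = 3 + \left(6 + 15\right) 29 = 3 + 21 \cdot 29 = 3 + 609 = 612$)
$N{\left(D,z \right)} = - \frac{4 z}{117}$ ($N{\left(D,z \right)} = - 4 \frac{z}{117} = - \frac{4 z}{117}$)
$\frac{N{\left(-148,P \right)} + \left(113 - 51\right) L{\left(3 \right)}}{l - 15997} = \frac{\left(- \frac{4}{117}\right) \left(-141\right) + \left(113 - 51\right) 9 \cdot 3^{2}}{612 - 15997} = \frac{\frac{188}{39} + 62 \cdot 9 \cdot 9}{-15385} = \left(\frac{188}{39} + 62 \cdot 81\right) \left(- \frac{1}{15385}\right) = \left(\frac{188}{39} + 5022\right) \left(- \frac{1}{15385}\right) = \frac{196046}{39} \left(- \frac{1}{15385}\right) = - \frac{196046}{600015}$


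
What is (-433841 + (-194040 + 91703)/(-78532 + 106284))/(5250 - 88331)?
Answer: 12040057769/2305663912 ≈ 5.2219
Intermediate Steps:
(-433841 + (-194040 + 91703)/(-78532 + 106284))/(5250 - 88331) = (-433841 - 102337/27752)/(-83081) = (-433841 - 102337*1/27752)*(-1/83081) = (-433841 - 102337/27752)*(-1/83081) = -12040057769/27752*(-1/83081) = 12040057769/2305663912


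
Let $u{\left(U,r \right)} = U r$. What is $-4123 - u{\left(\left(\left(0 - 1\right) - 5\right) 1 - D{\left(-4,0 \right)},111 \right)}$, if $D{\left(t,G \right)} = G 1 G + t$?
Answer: $-3901$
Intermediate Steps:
$D{\left(t,G \right)} = t + G^{2}$ ($D{\left(t,G \right)} = G G + t = G^{2} + t = t + G^{2}$)
$-4123 - u{\left(\left(\left(0 - 1\right) - 5\right) 1 - D{\left(-4,0 \right)},111 \right)} = -4123 - \left(\left(\left(0 - 1\right) - 5\right) 1 - \left(-4 + 0^{2}\right)\right) 111 = -4123 - \left(\left(-1 - 5\right) 1 - \left(-4 + 0\right)\right) 111 = -4123 - \left(\left(-6\right) 1 - -4\right) 111 = -4123 - \left(-6 + 4\right) 111 = -4123 - \left(-2\right) 111 = -4123 - -222 = -4123 + 222 = -3901$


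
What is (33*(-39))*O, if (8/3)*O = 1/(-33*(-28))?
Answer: -117/224 ≈ -0.52232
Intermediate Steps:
O = 1/2464 (O = 3*(1/(-33*(-28)))/8 = 3*(-1/33*(-1/28))/8 = (3/8)*(1/924) = 1/2464 ≈ 0.00040584)
(33*(-39))*O = (33*(-39))*(1/2464) = -1287*1/2464 = -117/224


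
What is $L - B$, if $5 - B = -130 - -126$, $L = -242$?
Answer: $-251$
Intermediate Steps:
$B = 9$ ($B = 5 - \left(-130 - -126\right) = 5 - \left(-130 + 126\right) = 5 - -4 = 5 + 4 = 9$)
$L - B = -242 - 9 = -251$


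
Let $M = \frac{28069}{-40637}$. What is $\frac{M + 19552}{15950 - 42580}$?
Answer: $- \frac{158901311}{216432662} \approx -0.73418$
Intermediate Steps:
$M = - \frac{28069}{40637}$ ($M = 28069 \left(- \frac{1}{40637}\right) = - \frac{28069}{40637} \approx -0.69073$)
$\frac{M + 19552}{15950 - 42580} = \frac{- \frac{28069}{40637} + 19552}{15950 - 42580} = \frac{794506555}{40637 \left(-26630\right)} = \frac{794506555}{40637} \left(- \frac{1}{26630}\right) = - \frac{158901311}{216432662}$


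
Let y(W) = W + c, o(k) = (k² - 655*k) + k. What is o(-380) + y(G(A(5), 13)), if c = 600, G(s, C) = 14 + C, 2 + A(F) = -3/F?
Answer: 393547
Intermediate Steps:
A(F) = -2 - 3/F
o(k) = k² - 654*k
y(W) = 600 + W (y(W) = W + 600 = 600 + W)
o(-380) + y(G(A(5), 13)) = -380*(-654 - 380) + (600 + (14 + 13)) = -380*(-1034) + (600 + 27) = 392920 + 627 = 393547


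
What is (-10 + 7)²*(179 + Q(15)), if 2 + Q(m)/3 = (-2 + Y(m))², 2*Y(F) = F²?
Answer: 1324935/4 ≈ 3.3123e+5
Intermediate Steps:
Y(F) = F²/2
Q(m) = -6 + 3*(-2 + m²/2)²
(-10 + 7)²*(179 + Q(15)) = (-10 + 7)²*(179 + (-6 + 3*(-4 + 15²)²/4)) = (-3)²*(179 + (-6 + 3*(-4 + 225)²/4)) = 9*(179 + (-6 + (¾)*221²)) = 9*(179 + (-6 + (¾)*48841)) = 9*(179 + (-6 + 146523/4)) = 9*(179 + 146499/4) = 9*(147215/4) = 1324935/4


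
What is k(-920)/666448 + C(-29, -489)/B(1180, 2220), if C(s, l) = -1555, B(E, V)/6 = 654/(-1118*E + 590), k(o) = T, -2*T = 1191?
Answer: 227758686916543/435856992 ≈ 5.2255e+5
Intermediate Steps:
T = -1191/2 (T = -1/2*1191 = -1191/2 ≈ -595.50)
k(o) = -1191/2
B(E, V) = 3924/(590 - 1118*E) (B(E, V) = 6*(654/(-1118*E + 590)) = 6*(654/(590 - 1118*E)) = 3924/(590 - 1118*E))
k(-920)/666448 + C(-29, -489)/B(1180, 2220) = -1191/2/666448 - 1555/((-1962/(-295 + 559*1180))) = -1191/2*1/666448 - 1555/((-1962/(-295 + 659620))) = -1191/1332896 - 1555/((-1962/659325)) = -1191/1332896 - 1555/((-1962*1/659325)) = -1191/1332896 - 1555/(-654/219775) = -1191/1332896 - 1555*(-219775/654) = -1191/1332896 + 341750125/654 = 227758686916543/435856992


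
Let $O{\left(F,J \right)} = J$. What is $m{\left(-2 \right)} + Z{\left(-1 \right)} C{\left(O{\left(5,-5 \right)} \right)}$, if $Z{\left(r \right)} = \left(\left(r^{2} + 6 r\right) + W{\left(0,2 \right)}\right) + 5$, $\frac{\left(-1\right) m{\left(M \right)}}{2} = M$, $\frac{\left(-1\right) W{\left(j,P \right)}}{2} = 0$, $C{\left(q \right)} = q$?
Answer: $4$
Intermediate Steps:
$W{\left(j,P \right)} = 0$ ($W{\left(j,P \right)} = \left(-2\right) 0 = 0$)
$m{\left(M \right)} = - 2 M$
$Z{\left(r \right)} = 5 + r^{2} + 6 r$ ($Z{\left(r \right)} = \left(\left(r^{2} + 6 r\right) + 0\right) + 5 = \left(r^{2} + 6 r\right) + 5 = 5 + r^{2} + 6 r$)
$m{\left(-2 \right)} + Z{\left(-1 \right)} C{\left(O{\left(5,-5 \right)} \right)} = \left(-2\right) \left(-2\right) + \left(5 + \left(-1\right)^{2} + 6 \left(-1\right)\right) \left(-5\right) = 4 + \left(5 + 1 - 6\right) \left(-5\right) = 4 + 0 \left(-5\right) = 4 + 0 = 4$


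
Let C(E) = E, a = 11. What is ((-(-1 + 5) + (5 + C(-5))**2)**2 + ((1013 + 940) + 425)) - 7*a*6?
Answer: 1932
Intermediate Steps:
((-(-1 + 5) + (5 + C(-5))**2)**2 + ((1013 + 940) + 425)) - 7*a*6 = ((-(-1 + 5) + (5 - 5)**2)**2 + ((1013 + 940) + 425)) - 7*11*6 = ((-1*4 + 0**2)**2 + (1953 + 425)) - 77*6 = ((-4 + 0)**2 + 2378) - 462 = ((-4)**2 + 2378) - 462 = (16 + 2378) - 462 = 2394 - 462 = 1932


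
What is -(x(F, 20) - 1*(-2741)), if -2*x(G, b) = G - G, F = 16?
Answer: -2741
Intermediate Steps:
x(G, b) = 0 (x(G, b) = -(G - G)/2 = -½*0 = 0)
-(x(F, 20) - 1*(-2741)) = -(0 - 1*(-2741)) = -(0 + 2741) = -1*2741 = -2741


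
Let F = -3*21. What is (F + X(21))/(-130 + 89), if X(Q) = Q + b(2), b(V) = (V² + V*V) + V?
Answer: 32/41 ≈ 0.78049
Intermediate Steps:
b(V) = V + 2*V² (b(V) = (V² + V²) + V = 2*V² + V = V + 2*V²)
X(Q) = 10 + Q (X(Q) = Q + 2*(1 + 2*2) = Q + 2*(1 + 4) = Q + 2*5 = Q + 10 = 10 + Q)
F = -63
(F + X(21))/(-130 + 89) = (-63 + (10 + 21))/(-130 + 89) = (-63 + 31)/(-41) = -32*(-1/41) = 32/41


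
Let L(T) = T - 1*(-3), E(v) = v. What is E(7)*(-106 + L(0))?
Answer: -721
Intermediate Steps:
L(T) = 3 + T (L(T) = T + 3 = 3 + T)
E(7)*(-106 + L(0)) = 7*(-106 + (3 + 0)) = 7*(-106 + 3) = 7*(-103) = -721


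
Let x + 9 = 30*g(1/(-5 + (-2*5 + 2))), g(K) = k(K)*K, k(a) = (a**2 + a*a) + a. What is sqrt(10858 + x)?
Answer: 157*sqrt(12571)/169 ≈ 104.16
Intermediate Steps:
k(a) = a + 2*a**2 (k(a) = (a**2 + a**2) + a = 2*a**2 + a = a + 2*a**2)
g(K) = K**2*(1 + 2*K) (g(K) = (K*(1 + 2*K))*K = K**2*(1 + 2*K))
x = -19443/2197 (x = -9 + 30*((1/(-5 + (-2*5 + 2)))**2*(1 + 2/(-5 + (-2*5 + 2)))) = -9 + 30*((1/(-5 + (-10 + 2)))**2*(1 + 2/(-5 + (-10 + 2)))) = -9 + 30*((1/(-5 - 8))**2*(1 + 2/(-5 - 8))) = -9 + 30*((1/(-13))**2*(1 + 2/(-13))) = -9 + 30*((-1/13)**2*(1 + 2*(-1/13))) = -9 + 30*((1 - 2/13)/169) = -9 + 30*((1/169)*(11/13)) = -9 + 30*(11/2197) = -9 + 330/2197 = -19443/2197 ≈ -8.8498)
sqrt(10858 + x) = sqrt(10858 - 19443/2197) = sqrt(23835583/2197) = 157*sqrt(12571)/169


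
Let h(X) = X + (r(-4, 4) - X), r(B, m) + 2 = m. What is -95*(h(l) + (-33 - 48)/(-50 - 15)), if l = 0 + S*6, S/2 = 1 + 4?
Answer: -4009/13 ≈ -308.38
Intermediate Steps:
S = 10 (S = 2*(1 + 4) = 2*5 = 10)
r(B, m) = -2 + m
l = 60 (l = 0 + 10*6 = 0 + 60 = 60)
h(X) = 2 (h(X) = X + ((-2 + 4) - X) = X + (2 - X) = 2)
-95*(h(l) + (-33 - 48)/(-50 - 15)) = -95*(2 + (-33 - 48)/(-50 - 15)) = -95*(2 - 81/(-65)) = -95*(2 - 81*(-1/65)) = -95*(2 + 81/65) = -95*211/65 = -4009/13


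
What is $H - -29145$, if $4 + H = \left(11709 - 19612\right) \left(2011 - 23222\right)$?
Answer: $167659674$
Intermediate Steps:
$H = 167630529$ ($H = -4 + \left(11709 - 19612\right) \left(2011 - 23222\right) = -4 - -167630533 = -4 + 167630533 = 167630529$)
$H - -29145 = 167630529 - -29145 = 167630529 + 29145 = 167659674$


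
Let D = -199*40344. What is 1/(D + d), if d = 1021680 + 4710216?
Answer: -1/2296560 ≈ -4.3543e-7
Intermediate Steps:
D = -8028456
d = 5731896
1/(D + d) = 1/(-8028456 + 5731896) = 1/(-2296560) = -1/2296560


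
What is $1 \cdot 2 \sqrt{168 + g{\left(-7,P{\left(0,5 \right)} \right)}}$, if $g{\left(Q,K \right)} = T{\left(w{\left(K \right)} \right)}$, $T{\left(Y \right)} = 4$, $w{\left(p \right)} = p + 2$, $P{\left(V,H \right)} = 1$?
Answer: $4 \sqrt{43} \approx 26.23$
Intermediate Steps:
$w{\left(p \right)} = 2 + p$
$g{\left(Q,K \right)} = 4$
$1 \cdot 2 \sqrt{168 + g{\left(-7,P{\left(0,5 \right)} \right)}} = 1 \cdot 2 \sqrt{168 + 4} = 2 \sqrt{172} = 2 \cdot 2 \sqrt{43} = 4 \sqrt{43}$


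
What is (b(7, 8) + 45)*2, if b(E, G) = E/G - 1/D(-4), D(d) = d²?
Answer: 733/8 ≈ 91.625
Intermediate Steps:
b(E, G) = -1/16 + E/G (b(E, G) = E/G - 1/((-4)²) = E/G - 1/16 = -1/16 + E/G)
(b(7, 8) + 45)*2 = ((7 - 1/16*8)/8 + 45)*2 = ((7 - ½)/8 + 45)*2 = ((⅛)*(13/2) + 45)*2 = (13/16 + 45)*2 = (733/16)*2 = 733/8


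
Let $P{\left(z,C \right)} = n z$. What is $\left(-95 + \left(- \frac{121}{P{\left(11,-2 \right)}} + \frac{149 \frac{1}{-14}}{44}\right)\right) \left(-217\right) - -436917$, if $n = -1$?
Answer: $\frac{40057379}{88} \approx 4.552 \cdot 10^{5}$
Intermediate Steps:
$P{\left(z,C \right)} = - z$
$\left(-95 + \left(- \frac{121}{P{\left(11,-2 \right)}} + \frac{149 \frac{1}{-14}}{44}\right)\right) \left(-217\right) - -436917 = \left(-95 + \left(- \frac{121}{\left(-1\right) 11} + \frac{149 \frac{1}{-14}}{44}\right)\right) \left(-217\right) - -436917 = \left(-95 + \left(- \frac{121}{-11} + 149 \left(- \frac{1}{14}\right) \frac{1}{44}\right)\right) \left(-217\right) + 436917 = \left(-95 - - \frac{6627}{616}\right) \left(-217\right) + 436917 = \left(-95 + \left(11 - \frac{149}{616}\right)\right) \left(-217\right) + 436917 = \left(-95 + \frac{6627}{616}\right) \left(-217\right) + 436917 = \left(- \frac{51893}{616}\right) \left(-217\right) + 436917 = \frac{1608683}{88} + 436917 = \frac{40057379}{88}$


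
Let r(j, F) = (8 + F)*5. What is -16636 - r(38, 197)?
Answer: -17661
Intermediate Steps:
r(j, F) = 40 + 5*F
-16636 - r(38, 197) = -16636 - (40 + 5*197) = -16636 - (40 + 985) = -16636 - 1*1025 = -16636 - 1025 = -17661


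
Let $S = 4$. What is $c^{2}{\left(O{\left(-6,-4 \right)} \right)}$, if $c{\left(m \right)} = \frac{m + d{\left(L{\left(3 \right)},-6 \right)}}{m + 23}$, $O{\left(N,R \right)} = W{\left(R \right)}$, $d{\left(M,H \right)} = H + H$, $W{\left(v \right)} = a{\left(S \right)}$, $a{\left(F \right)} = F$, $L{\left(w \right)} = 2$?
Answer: $\frac{64}{729} \approx 0.087791$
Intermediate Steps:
$W{\left(v \right)} = 4$
$d{\left(M,H \right)} = 2 H$
$O{\left(N,R \right)} = 4$
$c{\left(m \right)} = \frac{-12 + m}{23 + m}$ ($c{\left(m \right)} = \frac{m + 2 \left(-6\right)}{m + 23} = \frac{m - 12}{23 + m} = \frac{-12 + m}{23 + m}$)
$c^{2}{\left(O{\left(-6,-4 \right)} \right)} = \left(\frac{-12 + 4}{23 + 4}\right)^{2} = \left(\frac{1}{27} \left(-8\right)\right)^{2} = \left(- \frac{8}{27}\right)^{2} = \frac{64}{729}$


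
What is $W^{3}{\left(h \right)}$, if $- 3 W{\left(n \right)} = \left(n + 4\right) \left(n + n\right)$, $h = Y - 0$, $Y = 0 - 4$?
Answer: $0$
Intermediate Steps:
$Y = -4$
$h = -4$ ($h = -4 - 0 = -4 + 0 = -4$)
$W{\left(n \right)} = - \frac{2 n \left(4 + n\right)}{3}$ ($W{\left(n \right)} = - \frac{\left(n + 4\right) \left(n + n\right)}{3} = - \frac{\left(4 + n\right) 2 n}{3} = - \frac{2 n \left(4 + n\right)}{3}$)
$W^{3}{\left(h \right)} = \left(\left(- \frac{2}{3}\right) \left(-4\right) \left(4 - 4\right)\right)^{3} = \left(\left(- \frac{2}{3}\right) \left(-4\right) 0\right)^{3} = 0^{3} = 0$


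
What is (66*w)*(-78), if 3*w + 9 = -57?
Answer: 113256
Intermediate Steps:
w = -22 (w = -3 + (⅓)*(-57) = -3 - 19 = -22)
(66*w)*(-78) = (66*(-22))*(-78) = -1452*(-78) = 113256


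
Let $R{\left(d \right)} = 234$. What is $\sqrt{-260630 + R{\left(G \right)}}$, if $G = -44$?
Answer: $2 i \sqrt{65099} \approx 510.29 i$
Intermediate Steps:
$\sqrt{-260630 + R{\left(G \right)}} = \sqrt{-260630 + 234} = \sqrt{-260396} = 2 i \sqrt{65099}$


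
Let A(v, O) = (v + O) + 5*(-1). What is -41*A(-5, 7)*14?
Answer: 1722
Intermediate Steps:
A(v, O) = -5 + O + v (A(v, O) = (O + v) - 5 = -5 + O + v)
-41*A(-5, 7)*14 = -41*(-5 + 7 - 5)*14 = -41*(-3)*14 = 123*14 = 1722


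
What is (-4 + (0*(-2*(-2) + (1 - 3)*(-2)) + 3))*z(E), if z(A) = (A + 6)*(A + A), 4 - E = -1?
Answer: -110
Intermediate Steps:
E = 5 (E = 4 - 1*(-1) = 4 + 1 = 5)
z(A) = 2*A*(6 + A) (z(A) = (6 + A)*(2*A) = 2*A*(6 + A))
(-4 + (0*(-2*(-2) + (1 - 3)*(-2)) + 3))*z(E) = (-4 + (0*(-2*(-2) + (1 - 3)*(-2)) + 3))*(2*5*(6 + 5)) = (-4 + (0*(4 - 2*(-2)) + 3))*(2*5*11) = (-4 + (0*(4 + 4) + 3))*110 = (-4 + (0*8 + 3))*110 = (-4 + (0 + 3))*110 = (-4 + 3)*110 = -1*110 = -110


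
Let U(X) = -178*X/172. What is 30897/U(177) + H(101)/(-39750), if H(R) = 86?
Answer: -17603791543/104363625 ≈ -168.68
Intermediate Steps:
U(X) = -89*X/86
30897/U(177) + H(101)/(-39750) = 30897/((-89/86*177)) + 86/(-39750) = 30897/(-15753/86) + 86*(-1/39750) = 30897*(-86/15753) - 43/19875 = -885714/5251 - 43/19875 = -17603791543/104363625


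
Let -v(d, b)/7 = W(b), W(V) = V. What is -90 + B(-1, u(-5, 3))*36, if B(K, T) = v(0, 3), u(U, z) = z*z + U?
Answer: -846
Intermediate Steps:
v(d, b) = -7*b
u(U, z) = U + z² (u(U, z) = z² + U = U + z²)
B(K, T) = -21 (B(K, T) = -7*3 = -21)
-90 + B(-1, u(-5, 3))*36 = -90 - 21*36 = -90 - 756 = -846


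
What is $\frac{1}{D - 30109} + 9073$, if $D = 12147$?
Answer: $\frac{162969225}{17962} \approx 9073.0$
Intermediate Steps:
$\frac{1}{D - 30109} + 9073 = \frac{1}{12147 - 30109} + 9073 = \frac{1}{-17962} + 9073 = - \frac{1}{17962} + 9073 = \frac{162969225}{17962}$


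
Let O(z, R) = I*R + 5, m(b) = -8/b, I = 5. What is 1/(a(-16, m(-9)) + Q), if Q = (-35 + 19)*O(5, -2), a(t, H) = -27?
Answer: 1/53 ≈ 0.018868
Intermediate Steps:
O(z, R) = 5 + 5*R (O(z, R) = 5*R + 5 = 5 + 5*R)
Q = 80 (Q = (-35 + 19)*(5 + 5*(-2)) = -16*(5 - 10) = -16*(-5) = 80)
1/(a(-16, m(-9)) + Q) = 1/(-27 + 80) = 1/53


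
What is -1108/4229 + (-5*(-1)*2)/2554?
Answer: -1393771/5400433 ≈ -0.25809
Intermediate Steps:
-1108/4229 + (-5*(-1)*2)/2554 = -1108*1/4229 + (5*2)*(1/2554) = -1108/4229 + 10*(1/2554) = -1108/4229 + 5/1277 = -1393771/5400433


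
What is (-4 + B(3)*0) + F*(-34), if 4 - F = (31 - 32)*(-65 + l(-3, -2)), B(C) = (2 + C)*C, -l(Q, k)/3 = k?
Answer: 1866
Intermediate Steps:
l(Q, k) = -3*k
B(C) = C*(2 + C)
F = -55 (F = 4 - (31 - 32)*(-65 - 3*(-2)) = 4 - (-1)*(-65 + 6) = 4 - (-1)*(-59) = 4 - 1*59 = 4 - 59 = -55)
(-4 + B(3)*0) + F*(-34) = (-4 + (3*(2 + 3))*0) - 55*(-34) = (-4 + (3*5)*0) + 1870 = (-4 + 15*0) + 1870 = (-4 + 0) + 1870 = -4 + 1870 = 1866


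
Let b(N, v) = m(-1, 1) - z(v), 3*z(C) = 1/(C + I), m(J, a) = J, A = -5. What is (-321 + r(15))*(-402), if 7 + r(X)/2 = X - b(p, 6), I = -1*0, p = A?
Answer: 365284/3 ≈ 1.2176e+5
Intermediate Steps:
p = -5
I = 0
z(C) = 1/(3*C) (z(C) = 1/(3*(C + 0)) = 1/(3*C))
b(N, v) = -1 - 1/(3*v)
r(X) = -107/9 + 2*X (r(X) = -14 + 2*(X - (-⅓ - 1*6)/6) = -14 + 2*(X - (-⅓ - 6)/6) = -14 + 2*(X - (-19)/(6*3)) = -14 + 2*(X - 1*(-19/18)) = -14 + 2*(X + 19/18) = -14 + 2*(19/18 + X) = -14 + (19/9 + 2*X) = -107/9 + 2*X)
(-321 + r(15))*(-402) = (-321 + (-107/9 + 2*15))*(-402) = (-321 + (-107/9 + 30))*(-402) = (-321 + 163/9)*(-402) = -2726/9*(-402) = 365284/3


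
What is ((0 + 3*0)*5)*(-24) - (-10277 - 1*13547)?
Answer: 23824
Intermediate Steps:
((0 + 3*0)*5)*(-24) - (-10277 - 1*13547) = ((0 + 0)*5)*(-24) - (-10277 - 13547) = (0*5)*(-24) - 1*(-23824) = 0*(-24) + 23824 = 0 + 23824 = 23824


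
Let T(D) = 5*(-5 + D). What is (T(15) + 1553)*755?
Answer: 1210265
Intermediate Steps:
T(D) = -25 + 5*D
(T(15) + 1553)*755 = ((-25 + 5*15) + 1553)*755 = ((-25 + 75) + 1553)*755 = (50 + 1553)*755 = 1603*755 = 1210265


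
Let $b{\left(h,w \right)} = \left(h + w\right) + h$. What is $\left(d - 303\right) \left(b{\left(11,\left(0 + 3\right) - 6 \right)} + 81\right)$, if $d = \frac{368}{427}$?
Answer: $- \frac{12901300}{427} \approx -30214.0$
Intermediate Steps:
$d = \frac{368}{427}$ ($d = 368 \cdot \frac{1}{427} = \frac{368}{427} \approx 0.86183$)
$b{\left(h,w \right)} = w + 2 h$
$\left(d - 303\right) \left(b{\left(11,\left(0 + 3\right) - 6 \right)} + 81\right) = \left(\frac{368}{427} - 303\right) \left(\left(\left(\left(0 + 3\right) - 6\right) + 2 \cdot 11\right) + 81\right) = - \frac{129013 \left(\left(\left(3 - 6\right) + 22\right) + 81\right)}{427} = - \frac{129013 \left(\left(-3 + 22\right) + 81\right)}{427} = - \frac{129013 \left(19 + 81\right)}{427} = \left(- \frac{129013}{427}\right) 100 = - \frac{12901300}{427}$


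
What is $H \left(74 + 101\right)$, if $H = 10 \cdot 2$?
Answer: $3500$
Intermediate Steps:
$H = 20$
$H \left(74 + 101\right) = 20 \left(74 + 101\right) = 20 \cdot 175 = 3500$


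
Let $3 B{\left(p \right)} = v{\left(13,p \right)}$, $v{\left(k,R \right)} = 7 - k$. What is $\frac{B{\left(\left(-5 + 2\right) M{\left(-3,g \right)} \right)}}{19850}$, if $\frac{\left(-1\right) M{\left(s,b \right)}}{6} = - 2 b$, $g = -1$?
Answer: $- \frac{1}{9925} \approx -0.00010076$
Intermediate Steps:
$M{\left(s,b \right)} = 12 b$ ($M{\left(s,b \right)} = - 6 \left(- 2 b\right) = 12 b$)
$B{\left(p \right)} = -2$ ($B{\left(p \right)} = \frac{7 - 13}{3} = \frac{1}{3} \left(-6\right) = -2$)
$\frac{B{\left(\left(-5 + 2\right) M{\left(-3,g \right)} \right)}}{19850} = - \frac{2}{19850} = \left(-2\right) \frac{1}{19850} = - \frac{1}{9925}$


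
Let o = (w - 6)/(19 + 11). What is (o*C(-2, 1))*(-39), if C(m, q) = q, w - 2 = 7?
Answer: -39/10 ≈ -3.9000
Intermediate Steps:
w = 9 (w = 2 + 7 = 9)
o = 1/10 (o = (9 - 6)/(19 + 11) = 3/30 = 3*(1/30) = 1/10 ≈ 0.10000)
(o*C(-2, 1))*(-39) = ((1/10)*1)*(-39) = (1/10)*(-39) = -39/10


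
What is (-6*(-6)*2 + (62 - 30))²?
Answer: 10816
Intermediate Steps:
(-6*(-6)*2 + (62 - 30))² = (36*2 + 32)² = (72 + 32)² = 104² = 10816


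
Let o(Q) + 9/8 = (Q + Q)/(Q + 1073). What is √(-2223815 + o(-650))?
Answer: I*√707387991698/564 ≈ 1491.2*I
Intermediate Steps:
o(Q) = -9/8 + 2*Q/(1073 + Q) (o(Q) = -9/8 + (Q + Q)/(Q + 1073) = -9/8 + (2*Q)/(1073 + Q) = -9/8 + 2*Q/(1073 + Q))
√(-2223815 + o(-650)) = √(-2223815 + (-9657 + 7*(-650))/(8*(1073 - 650))) = √(-2223815 + (⅛)*(-9657 - 4550)/423) = √(-2223815 + (⅛)*(1/423)*(-14207)) = √(-2223815 - 14207/3384) = √(-7525404167/3384) = I*√707387991698/564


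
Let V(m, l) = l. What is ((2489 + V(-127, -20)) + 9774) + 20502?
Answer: 32745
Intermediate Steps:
((2489 + V(-127, -20)) + 9774) + 20502 = ((2489 - 20) + 9774) + 20502 = (2469 + 9774) + 20502 = 12243 + 20502 = 32745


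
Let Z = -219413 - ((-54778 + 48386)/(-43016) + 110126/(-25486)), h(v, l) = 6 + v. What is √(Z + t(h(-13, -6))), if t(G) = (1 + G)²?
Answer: 11*I*√8511790030562382823/68519111 ≈ 468.37*I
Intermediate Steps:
Z = -15033697809749/68519111 (Z = -219413 - (-6392*(-1/43016) + 110126*(-1/25486)) = -219413 - (799/5377 - 55063/12743) = -219413 - 1*(-285892094/68519111) = -219413 + 285892094/68519111 = -15033697809749/68519111 ≈ -2.1941e+5)
√(Z + t(h(-13, -6))) = √(-15033697809749/68519111 + (1 + (6 - 13))²) = √(-15033697809749/68519111 + (1 - 7)²) = √(-15033697809749/68519111 + (-6)²) = √(-15033697809749/68519111 + 36) = √(-15031231121753/68519111) = 11*I*√8511790030562382823/68519111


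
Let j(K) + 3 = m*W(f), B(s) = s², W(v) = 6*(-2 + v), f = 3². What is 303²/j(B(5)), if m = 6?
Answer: 30603/83 ≈ 368.71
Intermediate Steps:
f = 9
W(v) = -12 + 6*v
j(K) = 249 (j(K) = -3 + 6*(-12 + 6*9) = -3 + 6*(-12 + 54) = -3 + 6*42 = -3 + 252 = 249)
303²/j(B(5)) = 303²/249 = 91809*(1/249) = 30603/83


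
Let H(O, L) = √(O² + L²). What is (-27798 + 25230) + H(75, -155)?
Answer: -2568 + 5*√1186 ≈ -2395.8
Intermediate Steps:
H(O, L) = √(L² + O²)
(-27798 + 25230) + H(75, -155) = (-27798 + 25230) + √((-155)² + 75²) = -2568 + √(24025 + 5625) = -2568 + √29650 = -2568 + 5*√1186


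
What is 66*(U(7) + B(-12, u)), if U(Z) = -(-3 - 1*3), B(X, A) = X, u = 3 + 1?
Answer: -396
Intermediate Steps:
u = 4
U(Z) = 6 (U(Z) = -(-3 - 3) = -1*(-6) = 6)
66*(U(7) + B(-12, u)) = 66*(6 - 12) = 66*(-6) = -396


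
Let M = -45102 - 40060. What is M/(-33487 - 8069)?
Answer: 42581/20778 ≈ 2.0493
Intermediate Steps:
M = -85162
M/(-33487 - 8069) = -85162/(-33487 - 8069) = -85162/(-41556) = -85162*(-1/41556) = 42581/20778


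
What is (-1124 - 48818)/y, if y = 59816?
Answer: -24971/29908 ≈ -0.83493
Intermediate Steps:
(-1124 - 48818)/y = (-1124 - 48818)/59816 = -49942*1/59816 = -24971/29908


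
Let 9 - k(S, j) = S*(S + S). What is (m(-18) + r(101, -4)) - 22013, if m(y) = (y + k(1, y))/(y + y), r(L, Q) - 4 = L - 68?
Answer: -791125/36 ≈ -21976.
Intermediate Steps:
r(L, Q) = -64 + L (r(L, Q) = 4 + (L - 68) = 4 + (-68 + L) = -64 + L)
k(S, j) = 9 - 2*S**2 (k(S, j) = 9 - S*(S + S) = 9 - S*2*S = 9 - 2*S**2)
m(y) = (7 + y)/(2*y) (m(y) = (y + (9 - 2*1**2))/(y + y) = (y + (9 - 2*1))/((2*y)) = (y + (9 - 2))*(1/(2*y)) = (y + 7)*(1/(2*y)) = (7 + y)*(1/(2*y)) = (7 + y)/(2*y))
(m(-18) + r(101, -4)) - 22013 = ((1/2)*(7 - 18)/(-18) + (-64 + 101)) - 22013 = ((1/2)*(-1/18)*(-11) + 37) - 22013 = (11/36 + 37) - 22013 = 1343/36 - 22013 = -791125/36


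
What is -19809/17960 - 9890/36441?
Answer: -899484169/654480360 ≈ -1.3743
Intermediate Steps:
-19809/17960 - 9890/36441 = -899484169/654480360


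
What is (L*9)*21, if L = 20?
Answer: 3780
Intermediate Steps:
(L*9)*21 = (20*9)*21 = 180*21 = 3780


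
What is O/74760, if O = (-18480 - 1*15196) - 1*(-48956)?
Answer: 382/1869 ≈ 0.20439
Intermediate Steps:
O = 15280 (O = (-18480 - 15196) + 48956 = -33676 + 48956 = 15280)
O/74760 = 15280/74760 = 15280*(1/74760) = 382/1869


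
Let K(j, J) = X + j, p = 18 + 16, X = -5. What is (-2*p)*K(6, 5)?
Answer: -68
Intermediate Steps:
p = 34
K(j, J) = -5 + j
(-2*p)*K(6, 5) = (-2*34)*(-5 + 6) = -68*1 = -68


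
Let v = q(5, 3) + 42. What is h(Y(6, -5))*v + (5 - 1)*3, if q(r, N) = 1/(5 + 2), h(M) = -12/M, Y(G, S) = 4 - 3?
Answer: -3456/7 ≈ -493.71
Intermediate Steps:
Y(G, S) = 1
q(r, N) = 1/7
v = 295/7 (v = 1/7 + 42 = 295/7 ≈ 42.143)
h(Y(6, -5))*v + (5 - 1)*3 = -12/1*(295/7) + (5 - 1)*3 = -12*1*(295/7) + 4*3 = -12*295/7 + 12 = -3540/7 + 12 = -3456/7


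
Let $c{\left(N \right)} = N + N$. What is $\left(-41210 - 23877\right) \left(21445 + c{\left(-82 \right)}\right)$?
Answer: $-1385116447$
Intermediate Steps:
$c{\left(N \right)} = 2 N$
$\left(-41210 - 23877\right) \left(21445 + c{\left(-82 \right)}\right) = \left(-41210 - 23877\right) \left(21445 + 2 \left(-82\right)\right) = - 65087 \left(21445 - 164\right) = \left(-65087\right) 21281 = -1385116447$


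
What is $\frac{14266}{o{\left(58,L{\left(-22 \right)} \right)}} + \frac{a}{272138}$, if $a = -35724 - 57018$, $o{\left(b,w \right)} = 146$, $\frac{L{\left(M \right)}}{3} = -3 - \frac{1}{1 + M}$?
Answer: $\frac{967195094}{9933037} \approx 97.372$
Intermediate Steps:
$L{\left(M \right)} = -9 - \frac{3}{1 + M}$ ($L{\left(M \right)} = 3 \left(-3 - \frac{1}{1 + M}\right) = -9 - \frac{3}{1 + M}$)
$a = -92742$ ($a = -35724 - 57018 = -92742$)
$\frac{14266}{o{\left(58,L{\left(-22 \right)} \right)}} + \frac{a}{272138} = \frac{14266}{146} - \frac{92742}{272138} = 14266 \cdot \frac{1}{146} - \frac{46371}{136069} = \frac{7133}{73} - \frac{46371}{136069} = \frac{967195094}{9933037}$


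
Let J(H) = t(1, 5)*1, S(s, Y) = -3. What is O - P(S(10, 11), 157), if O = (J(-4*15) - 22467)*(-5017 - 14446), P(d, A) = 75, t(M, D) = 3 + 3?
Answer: 437158368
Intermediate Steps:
t(M, D) = 6
J(H) = 6 (J(H) = 6*1 = 6)
O = 437158443 (O = (6 - 22467)*(-5017 - 14446) = -22461*(-19463) = 437158443)
O - P(S(10, 11), 157) = 437158443 - 1*75 = 437158443 - 75 = 437158368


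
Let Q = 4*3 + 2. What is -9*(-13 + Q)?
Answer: -9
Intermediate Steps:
Q = 14 (Q = 12 + 2 = 14)
-9*(-13 + Q) = -9*(-13 + 14) = -9*1 = -9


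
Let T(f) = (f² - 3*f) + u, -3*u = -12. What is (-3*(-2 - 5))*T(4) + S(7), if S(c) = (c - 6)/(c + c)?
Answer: 2353/14 ≈ 168.07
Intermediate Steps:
u = 4 (u = -⅓*(-12) = 4)
T(f) = 4 + f² - 3*f (T(f) = (f² - 3*f) + 4 = 4 + f² - 3*f)
S(c) = (-6 + c)/(2*c) (S(c) = (-6 + c)/((2*c)) = (-6 + c)*(1/(2*c)) = (-6 + c)/(2*c))
(-3*(-2 - 5))*T(4) + S(7) = (-3*(-2 - 5))*(4 + 4² - 3*4) + (½)*(-6 + 7)/7 = (-3*(-7))*(4 + 16 - 12) + (½)*(⅐)*1 = 21*8 + 1/14 = 168 + 1/14 = 2353/14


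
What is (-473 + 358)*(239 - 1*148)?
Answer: -10465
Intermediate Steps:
(-473 + 358)*(239 - 1*148) = -115*(239 - 148) = -115*91 = -10465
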